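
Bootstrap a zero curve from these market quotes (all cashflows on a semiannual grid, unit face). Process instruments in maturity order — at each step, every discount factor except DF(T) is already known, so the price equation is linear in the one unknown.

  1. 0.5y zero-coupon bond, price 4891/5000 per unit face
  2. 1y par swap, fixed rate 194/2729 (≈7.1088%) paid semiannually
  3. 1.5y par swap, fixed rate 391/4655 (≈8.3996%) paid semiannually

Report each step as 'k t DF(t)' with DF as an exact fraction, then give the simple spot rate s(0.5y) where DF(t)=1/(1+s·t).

step 1 [0.5y] zero: DF = P = 4891/5000 ≈ 0.978200
step 2 [1y] swap r/2=97/2729: DF=(1 − 97/2729·(0.978200))/(1+97/2729) = 9321/10000 ≈ 0.932100
step 3 [1.5y] swap r/2=391/9310: DF=(1 − 391/9310·(0.978200+0.932100))/(1+391/9310) = 8827/10000 ≈ 0.882700

1 1/2 4891/5000
2 1 9321/10000
3 3/2 8827/10000
s(0.5y) = (1/(4891/5000) − 1)/(1/2) = 218/4891 ≈ 4.4572%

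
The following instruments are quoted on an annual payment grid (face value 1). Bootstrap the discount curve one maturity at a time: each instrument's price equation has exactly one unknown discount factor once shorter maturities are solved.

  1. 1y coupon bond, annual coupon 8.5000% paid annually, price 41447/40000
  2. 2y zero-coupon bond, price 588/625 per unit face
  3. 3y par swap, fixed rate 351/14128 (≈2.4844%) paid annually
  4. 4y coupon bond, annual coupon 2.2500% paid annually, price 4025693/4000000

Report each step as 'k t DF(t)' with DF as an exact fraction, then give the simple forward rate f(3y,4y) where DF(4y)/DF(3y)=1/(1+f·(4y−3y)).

1 1 191/200
2 2 588/625
3 3 4649/5000
4 4 9221/10000
f(3y,4y) = ((4649/5000)/(9221/10000) − 1)/(1) = 77/9221 ≈ 0.8351%

step 1 [1y] bond c/1=17/200: DF=(41447/40000 − 17/200·(0))/(1+17/200) = 191/200 ≈ 0.955000
step 2 [2y] zero: DF = P = 588/625 ≈ 0.940800
step 3 [3y] swap r/1=351/14128: DF=(1 − 351/14128·(0.955000+0.940800))/(1+351/14128) = 4649/5000 ≈ 0.929800
step 4 [4y] bond c/1=9/400: DF=(4025693/4000000 − 9/400·(0.955000+0.940800+0.929800))/(1+9/400) = 9221/10000 ≈ 0.922100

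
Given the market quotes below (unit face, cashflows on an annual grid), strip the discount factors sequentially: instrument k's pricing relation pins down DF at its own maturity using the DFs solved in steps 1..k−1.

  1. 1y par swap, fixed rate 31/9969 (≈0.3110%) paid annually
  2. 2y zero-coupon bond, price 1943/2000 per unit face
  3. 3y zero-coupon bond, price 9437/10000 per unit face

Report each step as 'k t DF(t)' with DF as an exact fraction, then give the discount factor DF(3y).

1 1 9969/10000
2 2 1943/2000
3 3 9437/10000
DF(3y) = 9437/10000 ≈ 0.943700

step 1 [1y] swap r/1=31/9969: DF=(1 − 31/9969·(0))/(1+31/9969) = 9969/10000 ≈ 0.996900
step 2 [2y] zero: DF = P = 1943/2000 ≈ 0.971500
step 3 [3y] zero: DF = P = 9437/10000 ≈ 0.943700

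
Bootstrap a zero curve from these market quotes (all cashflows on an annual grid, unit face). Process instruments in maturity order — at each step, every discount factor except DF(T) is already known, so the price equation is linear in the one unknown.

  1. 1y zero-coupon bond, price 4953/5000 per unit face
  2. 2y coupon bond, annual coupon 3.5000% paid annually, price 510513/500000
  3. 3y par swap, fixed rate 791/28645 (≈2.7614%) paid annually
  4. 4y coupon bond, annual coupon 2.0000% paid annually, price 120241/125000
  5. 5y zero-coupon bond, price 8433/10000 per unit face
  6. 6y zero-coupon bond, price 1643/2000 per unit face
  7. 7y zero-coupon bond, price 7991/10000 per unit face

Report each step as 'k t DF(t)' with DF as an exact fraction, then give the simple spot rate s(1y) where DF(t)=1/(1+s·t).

step 1 [1y] zero: DF = P = 4953/5000 ≈ 0.990600
step 2 [2y] bond c/1=7/200: DF=(510513/500000 − 7/200·(0.990600))/(1+7/200) = 953/1000 ≈ 0.953000
step 3 [3y] swap r/1=791/28645: DF=(1 − 791/28645·(0.990600+0.953000))/(1+791/28645) = 9209/10000 ≈ 0.920900
step 4 [4y] bond c/1=1/50: DF=(120241/125000 − 1/50·(0.990600+0.953000+0.920900))/(1+1/50) = 8869/10000 ≈ 0.886900
step 5 [5y] zero: DF = P = 8433/10000 ≈ 0.843300
step 6 [6y] zero: DF = P = 1643/2000 ≈ 0.821500
step 7 [7y] zero: DF = P = 7991/10000 ≈ 0.799100

1 1 4953/5000
2 2 953/1000
3 3 9209/10000
4 4 8869/10000
5 5 8433/10000
6 6 1643/2000
7 7 7991/10000
s(1y) = (1/(4953/5000) − 1)/(1) = 47/4953 ≈ 0.9489%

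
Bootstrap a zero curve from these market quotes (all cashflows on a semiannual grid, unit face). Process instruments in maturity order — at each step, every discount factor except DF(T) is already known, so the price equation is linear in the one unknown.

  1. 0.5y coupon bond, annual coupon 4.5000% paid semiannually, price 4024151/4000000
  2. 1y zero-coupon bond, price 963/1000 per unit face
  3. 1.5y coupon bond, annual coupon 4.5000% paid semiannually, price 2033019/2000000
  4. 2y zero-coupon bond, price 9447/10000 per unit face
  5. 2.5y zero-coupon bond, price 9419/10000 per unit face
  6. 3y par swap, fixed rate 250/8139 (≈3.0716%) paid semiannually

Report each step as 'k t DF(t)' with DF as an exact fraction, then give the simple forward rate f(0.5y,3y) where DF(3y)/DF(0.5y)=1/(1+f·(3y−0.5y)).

1 1/2 9839/10000
2 1 963/1000
3 3/2 9513/10000
4 2 9447/10000
5 5/2 9419/10000
6 3 73/80
f(0.5y,3y) = ((9839/10000)/(73/80) − 1)/(5/2) = 1428/45625 ≈ 3.1299%

step 1 [0.5y] bond c/2=9/400: DF=(4024151/4000000 − 9/400·(0))/(1+9/400) = 9839/10000 ≈ 0.983900
step 2 [1y] zero: DF = P = 963/1000 ≈ 0.963000
step 3 [1.5y] bond c/2=9/400: DF=(2033019/2000000 − 9/400·(0.983900+0.963000))/(1+9/400) = 9513/10000 ≈ 0.951300
step 4 [2y] zero: DF = P = 9447/10000 ≈ 0.944700
step 5 [2.5y] zero: DF = P = 9419/10000 ≈ 0.941900
step 6 [3y] swap r/2=125/8139: DF=(1 − 125/8139·(0.983900+0.963000+0.951300+0.944700+0.941900))/(1+125/8139) = 73/80 ≈ 0.912500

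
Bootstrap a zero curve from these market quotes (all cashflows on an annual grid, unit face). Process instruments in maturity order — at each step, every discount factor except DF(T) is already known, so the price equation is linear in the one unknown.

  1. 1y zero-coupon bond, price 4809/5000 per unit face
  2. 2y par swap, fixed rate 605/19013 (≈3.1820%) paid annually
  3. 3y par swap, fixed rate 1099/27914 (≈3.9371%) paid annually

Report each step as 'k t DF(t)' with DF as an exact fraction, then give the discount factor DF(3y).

step 1 [1y] zero: DF = P = 4809/5000 ≈ 0.961800
step 2 [2y] swap r/1=605/19013: DF=(1 − 605/19013·(0.961800))/(1+605/19013) = 1879/2000 ≈ 0.939500
step 3 [3y] swap r/1=1099/27914: DF=(1 − 1099/27914·(0.961800+0.939500))/(1+1099/27914) = 8901/10000 ≈ 0.890100

1 1 4809/5000
2 2 1879/2000
3 3 8901/10000
DF(3y) = 8901/10000 ≈ 0.890100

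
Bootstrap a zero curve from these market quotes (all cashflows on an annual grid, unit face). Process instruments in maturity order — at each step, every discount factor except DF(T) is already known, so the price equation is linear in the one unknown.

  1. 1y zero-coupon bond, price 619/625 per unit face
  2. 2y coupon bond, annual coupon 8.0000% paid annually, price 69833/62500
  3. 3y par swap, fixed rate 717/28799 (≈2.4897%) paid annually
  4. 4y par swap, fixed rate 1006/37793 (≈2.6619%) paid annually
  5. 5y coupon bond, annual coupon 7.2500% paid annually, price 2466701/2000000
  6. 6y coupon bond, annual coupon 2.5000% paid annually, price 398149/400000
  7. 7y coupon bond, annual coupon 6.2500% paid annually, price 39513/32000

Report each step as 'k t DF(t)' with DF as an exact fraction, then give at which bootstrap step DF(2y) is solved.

1 1 619/625
2 2 2403/2500
3 3 9283/10000
4 4 4497/5000
5 5 1789/2000
6 6 8571/10000
7 7 523/625
DF(2y) is solved at step 2

step 1 [1y] zero: DF = P = 619/625 ≈ 0.990400
step 2 [2y] bond c/1=2/25: DF=(69833/62500 − 2/25·(0.990400))/(1+2/25) = 2403/2500 ≈ 0.961200
step 3 [3y] swap r/1=717/28799: DF=(1 − 717/28799·(0.990400+0.961200))/(1+717/28799) = 9283/10000 ≈ 0.928300
step 4 [4y] swap r/1=1006/37793: DF=(1 − 1006/37793·(0.990400+0.961200+0.928300))/(1+1006/37793) = 4497/5000 ≈ 0.899400
step 5 [5y] bond c/1=29/400: DF=(2466701/2000000 − 29/400·(0.990400+0.961200+0.928300+0.899400))/(1+29/400) = 1789/2000 ≈ 0.894500
step 6 [6y] bond c/1=1/40: DF=(398149/400000 − 1/40·(0.990400+0.961200+0.928300+0.899400+0.894500))/(1+1/40) = 8571/10000 ≈ 0.857100
step 7 [7y] bond c/1=1/16: DF=(39513/32000 − 1/16·(0.990400+0.961200+0.928300+0.899400+0.894500+0.857100))/(1+1/16) = 523/625 ≈ 0.836800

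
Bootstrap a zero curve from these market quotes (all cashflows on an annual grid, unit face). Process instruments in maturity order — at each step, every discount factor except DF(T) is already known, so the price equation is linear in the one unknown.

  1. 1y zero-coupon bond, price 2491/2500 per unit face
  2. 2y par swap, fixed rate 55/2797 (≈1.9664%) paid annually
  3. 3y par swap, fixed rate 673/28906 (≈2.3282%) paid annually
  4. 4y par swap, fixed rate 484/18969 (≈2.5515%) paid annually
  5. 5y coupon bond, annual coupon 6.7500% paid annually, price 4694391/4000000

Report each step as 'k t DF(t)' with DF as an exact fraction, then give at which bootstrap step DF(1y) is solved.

step 1 [1y] zero: DF = P = 2491/2500 ≈ 0.996400
step 2 [2y] swap r/1=55/2797: DF=(1 − 55/2797·(0.996400))/(1+55/2797) = 1923/2000 ≈ 0.961500
step 3 [3y] swap r/1=673/28906: DF=(1 − 673/28906·(0.996400+0.961500))/(1+673/28906) = 9327/10000 ≈ 0.932700
step 4 [4y] swap r/1=484/18969: DF=(1 − 484/18969·(0.996400+0.961500+0.932700))/(1+484/18969) = 1129/1250 ≈ 0.903200
step 5 [5y] bond c/1=27/400: DF=(4694391/4000000 − 27/400·(0.996400+0.961500+0.932700+0.903200))/(1+27/400) = 1719/2000 ≈ 0.859500

1 1 2491/2500
2 2 1923/2000
3 3 9327/10000
4 4 1129/1250
5 5 1719/2000
DF(1y) is solved at step 1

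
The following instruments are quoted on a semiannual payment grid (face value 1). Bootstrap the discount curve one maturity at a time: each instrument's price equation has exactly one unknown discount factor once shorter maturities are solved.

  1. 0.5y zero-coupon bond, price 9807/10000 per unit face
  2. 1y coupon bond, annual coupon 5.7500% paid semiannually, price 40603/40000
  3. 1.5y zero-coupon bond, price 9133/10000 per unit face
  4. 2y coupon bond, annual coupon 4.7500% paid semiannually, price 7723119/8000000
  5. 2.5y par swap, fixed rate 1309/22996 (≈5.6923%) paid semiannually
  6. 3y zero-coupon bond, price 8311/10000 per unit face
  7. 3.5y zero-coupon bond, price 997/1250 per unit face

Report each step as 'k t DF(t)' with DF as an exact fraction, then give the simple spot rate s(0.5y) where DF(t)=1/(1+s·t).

1 1/2 9807/10000
2 1 9593/10000
3 3/2 9133/10000
4 2 548/625
5 5/2 8691/10000
6 3 8311/10000
7 7/2 997/1250
s(0.5y) = (1/(9807/10000) − 1)/(1/2) = 386/9807 ≈ 3.9360%

step 1 [0.5y] zero: DF = P = 9807/10000 ≈ 0.980700
step 2 [1y] bond c/2=23/800: DF=(40603/40000 − 23/800·(0.980700))/(1+23/800) = 9593/10000 ≈ 0.959300
step 3 [1.5y] zero: DF = P = 9133/10000 ≈ 0.913300
step 4 [2y] bond c/2=19/800: DF=(7723119/8000000 − 19/800·(0.980700+0.959300+0.913300))/(1+19/800) = 548/625 ≈ 0.876800
step 5 [2.5y] swap r/2=1309/45992: DF=(1 − 1309/45992·(0.980700+0.959300+0.913300+0.876800))/(1+1309/45992) = 8691/10000 ≈ 0.869100
step 6 [3y] zero: DF = P = 8311/10000 ≈ 0.831100
step 7 [3.5y] zero: DF = P = 997/1250 ≈ 0.797600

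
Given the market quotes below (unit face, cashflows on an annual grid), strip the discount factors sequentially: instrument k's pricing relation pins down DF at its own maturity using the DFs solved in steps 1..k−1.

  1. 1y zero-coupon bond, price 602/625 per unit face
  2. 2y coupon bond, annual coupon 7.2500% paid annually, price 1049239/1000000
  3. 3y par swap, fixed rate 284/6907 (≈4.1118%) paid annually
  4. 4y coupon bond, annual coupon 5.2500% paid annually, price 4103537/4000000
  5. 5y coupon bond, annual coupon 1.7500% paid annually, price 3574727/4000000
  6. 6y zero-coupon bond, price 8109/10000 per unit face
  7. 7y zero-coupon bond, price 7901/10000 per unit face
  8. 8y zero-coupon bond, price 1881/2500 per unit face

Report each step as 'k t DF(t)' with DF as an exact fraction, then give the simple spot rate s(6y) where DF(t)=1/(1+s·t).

1 1 602/625
2 2 2283/2500
3 3 554/625
4 4 8369/10000
5 5 2041/2500
6 6 8109/10000
7 7 7901/10000
8 8 1881/2500
s(6y) = (1/(8109/10000) − 1)/(6) = 1891/48654 ≈ 3.8866%

step 1 [1y] zero: DF = P = 602/625 ≈ 0.963200
step 2 [2y] bond c/1=29/400: DF=(1049239/1000000 − 29/400·(0.963200))/(1+29/400) = 2283/2500 ≈ 0.913200
step 3 [3y] swap r/1=284/6907: DF=(1 − 284/6907·(0.963200+0.913200))/(1+284/6907) = 554/625 ≈ 0.886400
step 4 [4y] bond c/1=21/400: DF=(4103537/4000000 − 21/400·(0.963200+0.913200+0.886400))/(1+21/400) = 8369/10000 ≈ 0.836900
step 5 [5y] bond c/1=7/400: DF=(3574727/4000000 − 7/400·(0.963200+0.913200+0.886400+0.836900))/(1+7/400) = 2041/2500 ≈ 0.816400
step 6 [6y] zero: DF = P = 8109/10000 ≈ 0.810900
step 7 [7y] zero: DF = P = 7901/10000 ≈ 0.790100
step 8 [8y] zero: DF = P = 1881/2500 ≈ 0.752400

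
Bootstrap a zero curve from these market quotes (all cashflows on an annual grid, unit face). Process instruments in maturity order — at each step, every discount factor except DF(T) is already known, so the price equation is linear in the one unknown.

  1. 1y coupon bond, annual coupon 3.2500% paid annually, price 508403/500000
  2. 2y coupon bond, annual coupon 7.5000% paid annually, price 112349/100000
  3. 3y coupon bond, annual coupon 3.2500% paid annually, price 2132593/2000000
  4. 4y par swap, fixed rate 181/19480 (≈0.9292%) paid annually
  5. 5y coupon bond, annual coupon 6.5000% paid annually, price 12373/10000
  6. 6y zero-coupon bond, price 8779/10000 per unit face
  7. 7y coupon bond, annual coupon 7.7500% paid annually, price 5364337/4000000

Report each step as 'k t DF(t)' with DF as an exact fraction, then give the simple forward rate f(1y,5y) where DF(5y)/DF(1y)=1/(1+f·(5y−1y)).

step 1 [1y] bond c/1=13/400: DF=(508403/500000 − 13/400·(0))/(1+13/400) = 1231/1250 ≈ 0.984800
step 2 [2y] bond c/1=3/40: DF=(112349/100000 − 3/40·(0.984800))/(1+3/40) = 2441/2500 ≈ 0.976400
step 3 [3y] bond c/1=13/400: DF=(2132593/2000000 − 13/400·(0.984800+0.976400))/(1+13/400) = 971/1000 ≈ 0.971000
step 4 [4y] swap r/1=181/19480: DF=(1 − 181/19480·(0.984800+0.976400+0.971000))/(1+181/19480) = 4819/5000 ≈ 0.963800
step 5 [5y] bond c/1=13/200: DF=(12373/10000 − 13/200·(0.984800+0.976400+0.971000+0.963800))/(1+13/200) = 231/250 ≈ 0.924000
step 6 [6y] zero: DF = P = 8779/10000 ≈ 0.877900
step 7 [7y] bond c/1=31/400: DF=(5364337/4000000 − 31/400·(0.984800+0.976400+0.971000+0.963800+0.924000+0.877900))/(1+31/400) = 2087/2500 ≈ 0.834800

1 1 1231/1250
2 2 2441/2500
3 3 971/1000
4 4 4819/5000
5 5 231/250
6 6 8779/10000
7 7 2087/2500
f(1y,5y) = ((1231/1250)/(231/250) − 1)/(4) = 19/1155 ≈ 1.6450%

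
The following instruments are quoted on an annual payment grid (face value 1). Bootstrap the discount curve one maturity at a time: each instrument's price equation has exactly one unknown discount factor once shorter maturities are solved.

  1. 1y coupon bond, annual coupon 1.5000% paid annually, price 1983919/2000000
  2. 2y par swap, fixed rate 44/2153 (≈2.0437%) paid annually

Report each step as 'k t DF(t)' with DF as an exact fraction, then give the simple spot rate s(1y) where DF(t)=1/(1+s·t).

step 1 [1y] bond c/1=3/200: DF=(1983919/2000000 − 3/200·(0))/(1+3/200) = 9773/10000 ≈ 0.977300
step 2 [2y] swap r/1=44/2153: DF=(1 − 44/2153·(0.977300))/(1+44/2153) = 2401/2500 ≈ 0.960400

1 1 9773/10000
2 2 2401/2500
s(1y) = (1/(9773/10000) − 1)/(1) = 227/9773 ≈ 2.3227%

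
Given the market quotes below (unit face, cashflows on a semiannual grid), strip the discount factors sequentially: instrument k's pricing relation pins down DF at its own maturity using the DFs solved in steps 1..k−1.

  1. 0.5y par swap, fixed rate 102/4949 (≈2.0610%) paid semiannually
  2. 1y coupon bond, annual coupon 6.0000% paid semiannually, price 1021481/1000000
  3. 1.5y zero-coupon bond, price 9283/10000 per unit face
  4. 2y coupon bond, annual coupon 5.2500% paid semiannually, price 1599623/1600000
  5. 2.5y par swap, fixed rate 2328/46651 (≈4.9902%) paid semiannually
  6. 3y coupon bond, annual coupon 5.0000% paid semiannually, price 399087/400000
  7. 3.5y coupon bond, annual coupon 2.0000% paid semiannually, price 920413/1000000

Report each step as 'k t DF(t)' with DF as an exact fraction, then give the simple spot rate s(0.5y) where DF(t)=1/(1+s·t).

1 1/2 4949/5000
2 1 9629/10000
3 3/2 9283/10000
4 2 1801/2000
5 5/2 2209/2500
6 3 2149/2500
7 7/2 4283/5000
s(0.5y) = (1/(4949/5000) − 1)/(1/2) = 102/4949 ≈ 2.0610%

step 1 [0.5y] swap r/2=51/4949: DF=(1 − 51/4949·(0))/(1+51/4949) = 4949/5000 ≈ 0.989800
step 2 [1y] bond c/2=3/100: DF=(1021481/1000000 − 3/100·(0.989800))/(1+3/100) = 9629/10000 ≈ 0.962900
step 3 [1.5y] zero: DF = P = 9283/10000 ≈ 0.928300
step 4 [2y] bond c/2=21/800: DF=(1599623/1600000 − 21/800·(0.989800+0.962900+0.928300))/(1+21/800) = 1801/2000 ≈ 0.900500
step 5 [2.5y] swap r/2=1164/46651: DF=(1 − 1164/46651·(0.989800+0.962900+0.928300+0.900500))/(1+1164/46651) = 2209/2500 ≈ 0.883600
step 6 [3y] bond c/2=1/40: DF=(399087/400000 − 1/40·(0.989800+0.962900+0.928300+0.900500+0.883600))/(1+1/40) = 2149/2500 ≈ 0.859600
step 7 [3.5y] bond c/2=1/100: DF=(920413/1000000 − 1/100·(0.989800+0.962900+0.928300+0.900500+0.883600+0.859600))/(1+1/100) = 4283/5000 ≈ 0.856600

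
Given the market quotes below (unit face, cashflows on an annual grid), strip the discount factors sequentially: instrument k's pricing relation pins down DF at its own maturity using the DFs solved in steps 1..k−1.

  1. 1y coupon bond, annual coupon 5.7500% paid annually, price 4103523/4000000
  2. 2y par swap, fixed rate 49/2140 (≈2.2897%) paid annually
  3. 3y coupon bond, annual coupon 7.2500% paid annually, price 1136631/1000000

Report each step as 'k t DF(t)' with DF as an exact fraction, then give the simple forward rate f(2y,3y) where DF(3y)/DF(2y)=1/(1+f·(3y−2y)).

step 1 [1y] bond c/1=23/400: DF=(4103523/4000000 − 23/400·(0))/(1+23/400) = 9701/10000 ≈ 0.970100
step 2 [2y] swap r/1=49/2140: DF=(1 − 49/2140·(0.970100))/(1+49/2140) = 9559/10000 ≈ 0.955900
step 3 [3y] bond c/1=29/400: DF=(1136631/1000000 − 29/400·(0.970100+0.955900))/(1+29/400) = 581/625 ≈ 0.929600

1 1 9701/10000
2 2 9559/10000
3 3 581/625
f(2y,3y) = ((9559/10000)/(581/625) − 1)/(1) = 263/9296 ≈ 2.8292%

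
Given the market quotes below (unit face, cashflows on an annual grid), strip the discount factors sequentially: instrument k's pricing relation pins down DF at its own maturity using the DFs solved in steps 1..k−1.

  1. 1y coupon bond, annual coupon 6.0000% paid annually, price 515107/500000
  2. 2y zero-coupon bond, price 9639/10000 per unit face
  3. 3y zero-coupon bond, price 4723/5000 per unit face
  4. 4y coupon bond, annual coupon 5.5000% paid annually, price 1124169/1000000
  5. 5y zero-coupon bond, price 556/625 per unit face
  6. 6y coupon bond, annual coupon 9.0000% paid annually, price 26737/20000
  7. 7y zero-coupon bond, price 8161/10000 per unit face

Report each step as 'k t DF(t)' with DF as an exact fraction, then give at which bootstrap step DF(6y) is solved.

step 1 [1y] bond c/1=3/50: DF=(515107/500000 − 3/50·(0))/(1+3/50) = 9719/10000 ≈ 0.971900
step 2 [2y] zero: DF = P = 9639/10000 ≈ 0.963900
step 3 [3y] zero: DF = P = 4723/5000 ≈ 0.944600
step 4 [4y] bond c/1=11/200: DF=(1124169/1000000 − 11/200·(0.971900+0.963900+0.944600))/(1+11/200) = 4577/5000 ≈ 0.915400
step 5 [5y] zero: DF = P = 556/625 ≈ 0.889600
step 6 [6y] bond c/1=9/100: DF=(26737/20000 − 9/100·(0.971900+0.963900+0.944600+0.915400+0.889600))/(1+9/100) = 2099/2500 ≈ 0.839600
step 7 [7y] zero: DF = P = 8161/10000 ≈ 0.816100

1 1 9719/10000
2 2 9639/10000
3 3 4723/5000
4 4 4577/5000
5 5 556/625
6 6 2099/2500
7 7 8161/10000
DF(6y) is solved at step 6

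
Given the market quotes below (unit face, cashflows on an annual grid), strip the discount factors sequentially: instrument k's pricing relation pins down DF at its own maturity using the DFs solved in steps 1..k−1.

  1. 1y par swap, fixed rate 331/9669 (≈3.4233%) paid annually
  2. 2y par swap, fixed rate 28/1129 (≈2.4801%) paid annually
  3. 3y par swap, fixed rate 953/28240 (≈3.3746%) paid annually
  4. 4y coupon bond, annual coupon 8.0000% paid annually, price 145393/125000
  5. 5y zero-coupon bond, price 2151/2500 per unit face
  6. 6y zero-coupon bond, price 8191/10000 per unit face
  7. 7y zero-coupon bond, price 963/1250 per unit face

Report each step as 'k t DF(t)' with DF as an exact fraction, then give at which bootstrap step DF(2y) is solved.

1 1 9669/10000
2 2 2381/2500
3 3 9047/10000
4 4 4339/5000
5 5 2151/2500
6 6 8191/10000
7 7 963/1250
DF(2y) is solved at step 2

step 1 [1y] swap r/1=331/9669: DF=(1 − 331/9669·(0))/(1+331/9669) = 9669/10000 ≈ 0.966900
step 2 [2y] swap r/1=28/1129: DF=(1 − 28/1129·(0.966900))/(1+28/1129) = 2381/2500 ≈ 0.952400
step 3 [3y] swap r/1=953/28240: DF=(1 − 953/28240·(0.966900+0.952400))/(1+953/28240) = 9047/10000 ≈ 0.904700
step 4 [4y] bond c/1=2/25: DF=(145393/125000 − 2/25·(0.966900+0.952400+0.904700))/(1+2/25) = 4339/5000 ≈ 0.867800
step 5 [5y] zero: DF = P = 2151/2500 ≈ 0.860400
step 6 [6y] zero: DF = P = 8191/10000 ≈ 0.819100
step 7 [7y] zero: DF = P = 963/1250 ≈ 0.770400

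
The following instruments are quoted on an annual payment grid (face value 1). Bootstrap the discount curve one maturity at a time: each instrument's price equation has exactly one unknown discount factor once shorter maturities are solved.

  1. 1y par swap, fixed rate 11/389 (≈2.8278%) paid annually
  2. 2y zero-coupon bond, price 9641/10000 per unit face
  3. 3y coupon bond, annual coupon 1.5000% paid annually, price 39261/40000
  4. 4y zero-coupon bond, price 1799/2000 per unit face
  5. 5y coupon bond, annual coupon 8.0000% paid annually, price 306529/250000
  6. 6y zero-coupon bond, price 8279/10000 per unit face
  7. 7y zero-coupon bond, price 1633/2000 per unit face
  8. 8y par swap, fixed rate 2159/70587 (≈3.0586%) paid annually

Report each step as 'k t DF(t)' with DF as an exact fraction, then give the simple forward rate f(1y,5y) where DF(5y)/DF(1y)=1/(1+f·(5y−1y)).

1 1 389/400
2 2 9641/10000
3 3 1173/1250
4 4 1799/2000
5 5 8557/10000
6 6 8279/10000
7 7 1633/2000
8 8 7841/10000
f(1y,5y) = ((389/400)/(8557/10000) − 1)/(4) = 292/8557 ≈ 3.4124%

step 1 [1y] swap r/1=11/389: DF=(1 − 11/389·(0))/(1+11/389) = 389/400 ≈ 0.972500
step 2 [2y] zero: DF = P = 9641/10000 ≈ 0.964100
step 3 [3y] bond c/1=3/200: DF=(39261/40000 − 3/200·(0.972500+0.964100))/(1+3/200) = 1173/1250 ≈ 0.938400
step 4 [4y] zero: DF = P = 1799/2000 ≈ 0.899500
step 5 [5y] bond c/1=2/25: DF=(306529/250000 − 2/25·(0.972500+0.964100+0.938400+0.899500))/(1+2/25) = 8557/10000 ≈ 0.855700
step 6 [6y] zero: DF = P = 8279/10000 ≈ 0.827900
step 7 [7y] zero: DF = P = 1633/2000 ≈ 0.816500
step 8 [8y] swap r/1=2159/70587: DF=(1 − 2159/70587·(0.972500+0.964100+0.938400+0.899500+0.855700+0.827900+0.816500))/(1+2159/70587) = 7841/10000 ≈ 0.784100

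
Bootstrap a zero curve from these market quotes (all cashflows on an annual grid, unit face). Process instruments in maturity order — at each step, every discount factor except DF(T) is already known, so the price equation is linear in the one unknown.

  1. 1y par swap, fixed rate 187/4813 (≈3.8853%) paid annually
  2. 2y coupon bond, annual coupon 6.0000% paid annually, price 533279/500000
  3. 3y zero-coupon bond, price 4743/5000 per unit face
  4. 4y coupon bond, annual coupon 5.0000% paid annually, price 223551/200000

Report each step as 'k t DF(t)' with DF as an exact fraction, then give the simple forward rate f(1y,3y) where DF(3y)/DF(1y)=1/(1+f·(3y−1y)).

1 1 4813/5000
2 2 9517/10000
3 3 4743/5000
4 4 4641/5000
f(1y,3y) = ((4813/5000)/(4743/5000) − 1)/(2) = 35/4743 ≈ 0.7379%

step 1 [1y] swap r/1=187/4813: DF=(1 − 187/4813·(0))/(1+187/4813) = 4813/5000 ≈ 0.962600
step 2 [2y] bond c/1=3/50: DF=(533279/500000 − 3/50·(0.962600))/(1+3/50) = 9517/10000 ≈ 0.951700
step 3 [3y] zero: DF = P = 4743/5000 ≈ 0.948600
step 4 [4y] bond c/1=1/20: DF=(223551/200000 − 1/20·(0.962600+0.951700+0.948600))/(1+1/20) = 4641/5000 ≈ 0.928200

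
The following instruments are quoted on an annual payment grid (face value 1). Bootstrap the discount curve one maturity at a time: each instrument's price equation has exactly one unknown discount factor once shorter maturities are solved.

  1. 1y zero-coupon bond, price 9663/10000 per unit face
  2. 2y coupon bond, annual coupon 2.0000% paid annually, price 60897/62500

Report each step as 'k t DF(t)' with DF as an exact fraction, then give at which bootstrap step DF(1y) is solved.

step 1 [1y] zero: DF = P = 9663/10000 ≈ 0.966300
step 2 [2y] bond c/1=1/50: DF=(60897/62500 − 1/50·(0.966300))/(1+1/50) = 9363/10000 ≈ 0.936300

1 1 9663/10000
2 2 9363/10000
DF(1y) is solved at step 1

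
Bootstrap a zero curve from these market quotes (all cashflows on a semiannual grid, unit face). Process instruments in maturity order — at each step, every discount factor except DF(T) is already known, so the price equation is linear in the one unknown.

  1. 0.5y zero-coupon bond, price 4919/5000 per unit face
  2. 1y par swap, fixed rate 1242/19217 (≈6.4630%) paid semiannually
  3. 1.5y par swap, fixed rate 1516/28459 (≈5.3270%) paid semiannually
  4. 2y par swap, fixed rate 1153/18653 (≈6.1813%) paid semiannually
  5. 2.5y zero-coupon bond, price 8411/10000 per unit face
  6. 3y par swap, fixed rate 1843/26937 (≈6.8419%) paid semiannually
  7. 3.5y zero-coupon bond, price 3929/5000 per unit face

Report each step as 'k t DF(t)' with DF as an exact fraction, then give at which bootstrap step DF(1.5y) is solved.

step 1 [0.5y] zero: DF = P = 4919/5000 ≈ 0.983800
step 2 [1y] swap r/2=621/19217: DF=(1 − 621/19217·(0.983800))/(1+621/19217) = 9379/10000 ≈ 0.937900
step 3 [1.5y] swap r/2=758/28459: DF=(1 − 758/28459·(0.983800+0.937900))/(1+758/28459) = 4621/5000 ≈ 0.924200
step 4 [2y] swap r/2=1153/37306: DF=(1 − 1153/37306·(0.983800+0.937900+0.924200))/(1+1153/37306) = 8847/10000 ≈ 0.884700
step 5 [2.5y] zero: DF = P = 8411/10000 ≈ 0.841100
step 6 [3y] swap r/2=1843/53874: DF=(1 − 1843/53874·(0.983800+0.937900+0.924200+0.884700+0.841100))/(1+1843/53874) = 8157/10000 ≈ 0.815700
step 7 [3.5y] zero: DF = P = 3929/5000 ≈ 0.785800

1 1/2 4919/5000
2 1 9379/10000
3 3/2 4621/5000
4 2 8847/10000
5 5/2 8411/10000
6 3 8157/10000
7 7/2 3929/5000
DF(1.5y) is solved at step 3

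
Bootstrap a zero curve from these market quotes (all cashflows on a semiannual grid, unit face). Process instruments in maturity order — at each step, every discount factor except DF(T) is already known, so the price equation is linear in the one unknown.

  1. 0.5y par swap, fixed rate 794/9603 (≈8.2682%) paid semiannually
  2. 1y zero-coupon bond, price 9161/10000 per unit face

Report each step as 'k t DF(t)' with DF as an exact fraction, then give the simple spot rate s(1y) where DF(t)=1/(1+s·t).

step 1 [0.5y] swap r/2=397/9603: DF=(1 − 397/9603·(0))/(1+397/9603) = 9603/10000 ≈ 0.960300
step 2 [1y] zero: DF = P = 9161/10000 ≈ 0.916100

1 1/2 9603/10000
2 1 9161/10000
s(1y) = (1/(9161/10000) − 1)/(1) = 839/9161 ≈ 9.1584%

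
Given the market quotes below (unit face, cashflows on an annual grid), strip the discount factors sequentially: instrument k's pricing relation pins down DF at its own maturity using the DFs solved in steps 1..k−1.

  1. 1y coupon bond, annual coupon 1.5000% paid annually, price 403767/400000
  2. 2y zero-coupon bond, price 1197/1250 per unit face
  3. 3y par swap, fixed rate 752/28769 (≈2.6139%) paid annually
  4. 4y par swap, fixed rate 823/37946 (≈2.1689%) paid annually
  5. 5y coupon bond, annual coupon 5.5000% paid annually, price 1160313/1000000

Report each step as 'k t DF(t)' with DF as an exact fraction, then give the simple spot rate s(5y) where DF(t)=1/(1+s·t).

step 1 [1y] bond c/1=3/200: DF=(403767/400000 − 3/200·(0))/(1+3/200) = 1989/2000 ≈ 0.994500
step 2 [2y] zero: DF = P = 1197/1250 ≈ 0.957600
step 3 [3y] swap r/1=752/28769: DF=(1 − 752/28769·(0.994500+0.957600))/(1+752/28769) = 578/625 ≈ 0.924800
step 4 [4y] swap r/1=823/37946: DF=(1 − 823/37946·(0.994500+0.957600+0.924800))/(1+823/37946) = 9177/10000 ≈ 0.917700
step 5 [5y] bond c/1=11/200: DF=(1160313/1000000 − 11/200·(0.994500+0.957600+0.924800+0.917700))/(1+11/200) = 451/500 ≈ 0.902000

1 1 1989/2000
2 2 1197/1250
3 3 578/625
4 4 9177/10000
5 5 451/500
s(5y) = (1/(451/500) − 1)/(5) = 49/2255 ≈ 2.1729%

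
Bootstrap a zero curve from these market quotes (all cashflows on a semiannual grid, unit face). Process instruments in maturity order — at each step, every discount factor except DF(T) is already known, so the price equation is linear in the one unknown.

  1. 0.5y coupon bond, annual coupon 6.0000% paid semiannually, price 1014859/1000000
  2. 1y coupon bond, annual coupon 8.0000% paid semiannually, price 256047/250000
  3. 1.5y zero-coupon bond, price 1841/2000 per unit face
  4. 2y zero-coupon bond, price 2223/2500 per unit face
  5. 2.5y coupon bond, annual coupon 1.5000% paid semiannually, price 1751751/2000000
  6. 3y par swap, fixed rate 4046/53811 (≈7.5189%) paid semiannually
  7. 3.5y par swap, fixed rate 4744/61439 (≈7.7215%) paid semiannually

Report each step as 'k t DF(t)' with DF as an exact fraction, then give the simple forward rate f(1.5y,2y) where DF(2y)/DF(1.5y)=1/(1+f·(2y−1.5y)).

1 1/2 9853/10000
2 1 9469/10000
3 3/2 1841/2000
4 2 2223/2500
5 5/2 1683/2000
6 3 7977/10000
7 7/2 1907/2500
f(1.5y,2y) = ((1841/2000)/(2223/2500) − 1)/(1/2) = 313/4446 ≈ 7.0400%

step 1 [0.5y] bond c/2=3/100: DF=(1014859/1000000 − 3/100·(0))/(1+3/100) = 9853/10000 ≈ 0.985300
step 2 [1y] bond c/2=1/25: DF=(256047/250000 − 1/25·(0.985300))/(1+1/25) = 9469/10000 ≈ 0.946900
step 3 [1.5y] zero: DF = P = 1841/2000 ≈ 0.920500
step 4 [2y] zero: DF = P = 2223/2500 ≈ 0.889200
step 5 [2.5y] bond c/2=3/400: DF=(1751751/2000000 − 3/400·(0.985300+0.946900+0.920500+0.889200))/(1+3/400) = 1683/2000 ≈ 0.841500
step 6 [3y] swap r/2=2023/53811: DF=(1 − 2023/53811·(0.985300+0.946900+0.920500+0.889200+0.841500))/(1+2023/53811) = 7977/10000 ≈ 0.797700
step 7 [3.5y] swap r/2=2372/61439: DF=(1 − 2372/61439·(0.985300+0.946900+0.920500+0.889200+0.841500+0.797700))/(1+2372/61439) = 1907/2500 ≈ 0.762800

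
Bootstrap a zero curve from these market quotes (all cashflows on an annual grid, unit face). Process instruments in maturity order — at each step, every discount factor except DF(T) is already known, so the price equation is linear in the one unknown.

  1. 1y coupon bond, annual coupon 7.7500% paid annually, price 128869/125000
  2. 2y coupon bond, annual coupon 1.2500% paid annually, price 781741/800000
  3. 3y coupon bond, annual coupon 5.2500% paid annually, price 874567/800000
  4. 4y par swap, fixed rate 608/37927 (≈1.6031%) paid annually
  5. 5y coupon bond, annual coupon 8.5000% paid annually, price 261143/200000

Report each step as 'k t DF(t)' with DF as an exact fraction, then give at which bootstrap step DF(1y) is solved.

step 1 [1y] bond c/1=31/400: DF=(128869/125000 − 31/400·(0))/(1+31/400) = 598/625 ≈ 0.956800
step 2 [2y] bond c/1=1/80: DF=(781741/800000 − 1/80·(0.956800))/(1+1/80) = 9533/10000 ≈ 0.953300
step 3 [3y] bond c/1=21/400: DF=(874567/800000 − 21/400·(0.956800+0.953300))/(1+21/400) = 4717/5000 ≈ 0.943400
step 4 [4y] swap r/1=608/37927: DF=(1 − 608/37927·(0.956800+0.953300+0.943400))/(1+608/37927) = 587/625 ≈ 0.939200
step 5 [5y] bond c/1=17/200: DF=(261143/200000 − 17/200·(0.956800+0.953300+0.943400+0.939200))/(1+17/200) = 9063/10000 ≈ 0.906300

1 1 598/625
2 2 9533/10000
3 3 4717/5000
4 4 587/625
5 5 9063/10000
DF(1y) is solved at step 1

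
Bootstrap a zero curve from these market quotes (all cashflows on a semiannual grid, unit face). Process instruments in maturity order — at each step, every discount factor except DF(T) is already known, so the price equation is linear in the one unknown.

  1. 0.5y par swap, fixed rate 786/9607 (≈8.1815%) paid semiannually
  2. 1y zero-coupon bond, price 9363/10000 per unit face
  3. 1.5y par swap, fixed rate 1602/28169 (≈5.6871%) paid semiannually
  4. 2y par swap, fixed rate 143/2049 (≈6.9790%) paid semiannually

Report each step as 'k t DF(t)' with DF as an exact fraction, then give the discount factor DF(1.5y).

step 1 [0.5y] swap r/2=393/9607: DF=(1 − 393/9607·(0))/(1+393/9607) = 9607/10000 ≈ 0.960700
step 2 [1y] zero: DF = P = 9363/10000 ≈ 0.936300
step 3 [1.5y] swap r/2=801/28169: DF=(1 − 801/28169·(0.960700+0.936300))/(1+801/28169) = 9199/10000 ≈ 0.919900
step 4 [2y] swap r/2=143/4098: DF=(1 − 143/4098·(0.960700+0.936300+0.919900))/(1+143/4098) = 8713/10000 ≈ 0.871300

1 1/2 9607/10000
2 1 9363/10000
3 3/2 9199/10000
4 2 8713/10000
DF(1.5y) = 9199/10000 ≈ 0.919900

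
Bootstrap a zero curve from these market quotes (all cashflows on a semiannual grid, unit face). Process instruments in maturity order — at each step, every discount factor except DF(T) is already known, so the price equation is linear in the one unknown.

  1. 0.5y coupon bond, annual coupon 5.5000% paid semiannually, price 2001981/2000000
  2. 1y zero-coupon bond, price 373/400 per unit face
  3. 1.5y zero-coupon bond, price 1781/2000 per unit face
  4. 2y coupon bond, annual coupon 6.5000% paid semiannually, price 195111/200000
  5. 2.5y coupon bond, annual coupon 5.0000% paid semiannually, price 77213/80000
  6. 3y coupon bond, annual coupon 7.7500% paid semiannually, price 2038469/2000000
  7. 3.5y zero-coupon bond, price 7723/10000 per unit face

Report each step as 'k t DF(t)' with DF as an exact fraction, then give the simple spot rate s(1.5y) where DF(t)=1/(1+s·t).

1 1/2 4871/5000
2 1 373/400
3 3/2 1781/2000
4 2 1071/1250
5 5/2 341/400
6 3 8131/10000
7 7/2 7723/10000
s(1.5y) = (1/(1781/2000) − 1)/(3/2) = 146/1781 ≈ 8.1976%

step 1 [0.5y] bond c/2=11/400: DF=(2001981/2000000 − 11/400·(0))/(1+11/400) = 4871/5000 ≈ 0.974200
step 2 [1y] zero: DF = P = 373/400 ≈ 0.932500
step 3 [1.5y] zero: DF = P = 1781/2000 ≈ 0.890500
step 4 [2y] bond c/2=13/400: DF=(195111/200000 − 13/400·(0.974200+0.932500+0.890500))/(1+13/400) = 1071/1250 ≈ 0.856800
step 5 [2.5y] bond c/2=1/40: DF=(77213/80000 − 1/40·(0.974200+0.932500+0.890500+0.856800))/(1+1/40) = 341/400 ≈ 0.852500
step 6 [3y] bond c/2=31/800: DF=(2038469/2000000 − 31/800·(0.974200+0.932500+0.890500+0.856800+0.852500))/(1+31/800) = 8131/10000 ≈ 0.813100
step 7 [3.5y] zero: DF = P = 7723/10000 ≈ 0.772300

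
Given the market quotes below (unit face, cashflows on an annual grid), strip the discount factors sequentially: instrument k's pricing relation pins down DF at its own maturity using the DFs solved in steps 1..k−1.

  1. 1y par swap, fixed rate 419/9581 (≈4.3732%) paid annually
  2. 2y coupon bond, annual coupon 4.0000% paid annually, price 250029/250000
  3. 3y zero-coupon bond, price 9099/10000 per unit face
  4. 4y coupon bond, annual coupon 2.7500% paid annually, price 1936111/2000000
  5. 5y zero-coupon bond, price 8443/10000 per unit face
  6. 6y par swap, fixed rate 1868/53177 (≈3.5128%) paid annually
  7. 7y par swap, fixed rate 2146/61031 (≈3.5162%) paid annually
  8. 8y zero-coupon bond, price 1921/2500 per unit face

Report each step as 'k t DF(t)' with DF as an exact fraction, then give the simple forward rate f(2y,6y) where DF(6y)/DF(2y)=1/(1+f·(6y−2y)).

step 1 [1y] swap r/1=419/9581: DF=(1 − 419/9581·(0))/(1+419/9581) = 9581/10000 ≈ 0.958100
step 2 [2y] bond c/1=1/25: DF=(250029/250000 − 1/25·(0.958100))/(1+1/25) = 578/625 ≈ 0.924800
step 3 [3y] zero: DF = P = 9099/10000 ≈ 0.909900
step 4 [4y] bond c/1=11/400: DF=(1936111/2000000 − 11/400·(0.958100+0.924800+0.909900))/(1+11/400) = 4337/5000 ≈ 0.867400
step 5 [5y] zero: DF = P = 8443/10000 ≈ 0.844300
step 6 [6y] swap r/1=1868/53177: DF=(1 − 1868/53177·(0.958100+0.924800+0.909900+0.867400+0.844300))/(1+1868/53177) = 2033/2500 ≈ 0.813200
step 7 [7y] swap r/1=2146/61031: DF=(1 − 2146/61031·(0.958100+0.924800+0.909900+0.867400+0.844300+0.813200))/(1+2146/61031) = 3927/5000 ≈ 0.785400
step 8 [8y] zero: DF = P = 1921/2500 ≈ 0.768400

1 1 9581/10000
2 2 578/625
3 3 9099/10000
4 4 4337/5000
5 5 8443/10000
6 6 2033/2500
7 7 3927/5000
8 8 1921/2500
f(2y,6y) = ((578/625)/(2033/2500) − 1)/(4) = 279/8132 ≈ 3.4309%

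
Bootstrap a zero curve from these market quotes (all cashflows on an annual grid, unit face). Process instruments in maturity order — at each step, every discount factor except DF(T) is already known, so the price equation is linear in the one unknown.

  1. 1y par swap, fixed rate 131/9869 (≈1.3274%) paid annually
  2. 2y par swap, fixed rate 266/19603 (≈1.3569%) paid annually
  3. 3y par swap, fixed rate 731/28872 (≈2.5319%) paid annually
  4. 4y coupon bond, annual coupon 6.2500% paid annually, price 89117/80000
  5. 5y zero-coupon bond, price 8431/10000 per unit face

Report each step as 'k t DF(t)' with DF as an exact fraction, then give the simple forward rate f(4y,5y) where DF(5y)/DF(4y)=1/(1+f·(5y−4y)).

step 1 [1y] swap r/1=131/9869: DF=(1 − 131/9869·(0))/(1+131/9869) = 9869/10000 ≈ 0.986900
step 2 [2y] swap r/1=266/19603: DF=(1 − 266/19603·(0.986900))/(1+266/19603) = 4867/5000 ≈ 0.973400
step 3 [3y] swap r/1=731/28872: DF=(1 − 731/28872·(0.986900+0.973400))/(1+731/28872) = 9269/10000 ≈ 0.926900
step 4 [4y] bond c/1=1/16: DF=(89117/80000 − 1/16·(0.986900+0.973400+0.926900))/(1+1/16) = 4393/5000 ≈ 0.878600
step 5 [5y] zero: DF = P = 8431/10000 ≈ 0.843100

1 1 9869/10000
2 2 4867/5000
3 3 9269/10000
4 4 4393/5000
5 5 8431/10000
f(4y,5y) = ((4393/5000)/(8431/10000) − 1)/(1) = 355/8431 ≈ 4.2107%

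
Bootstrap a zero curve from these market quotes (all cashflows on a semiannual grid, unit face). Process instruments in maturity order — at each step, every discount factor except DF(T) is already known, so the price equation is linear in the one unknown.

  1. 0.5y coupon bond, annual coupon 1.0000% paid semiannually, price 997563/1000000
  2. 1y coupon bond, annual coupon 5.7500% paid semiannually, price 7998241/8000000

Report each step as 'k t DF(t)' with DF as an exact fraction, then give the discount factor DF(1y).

1 1/2 4963/5000
2 1 9441/10000
DF(1y) = 9441/10000 ≈ 0.944100

step 1 [0.5y] bond c/2=1/200: DF=(997563/1000000 − 1/200·(0))/(1+1/200) = 4963/5000 ≈ 0.992600
step 2 [1y] bond c/2=23/800: DF=(7998241/8000000 − 23/800·(0.992600))/(1+23/800) = 9441/10000 ≈ 0.944100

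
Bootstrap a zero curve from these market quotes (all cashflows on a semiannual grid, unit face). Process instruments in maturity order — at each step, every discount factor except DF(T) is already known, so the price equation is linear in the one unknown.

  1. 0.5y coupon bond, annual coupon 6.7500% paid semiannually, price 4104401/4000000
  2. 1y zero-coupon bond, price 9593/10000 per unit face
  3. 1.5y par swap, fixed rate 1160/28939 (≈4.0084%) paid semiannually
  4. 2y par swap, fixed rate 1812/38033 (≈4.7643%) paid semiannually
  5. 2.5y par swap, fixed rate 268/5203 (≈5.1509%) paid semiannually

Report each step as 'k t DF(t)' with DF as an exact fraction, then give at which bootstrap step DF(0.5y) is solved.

step 1 [0.5y] bond c/2=27/800: DF=(4104401/4000000 − 27/800·(0))/(1+27/800) = 4963/5000 ≈ 0.992600
step 2 [1y] zero: DF = P = 9593/10000 ≈ 0.959300
step 3 [1.5y] swap r/2=580/28939: DF=(1 − 580/28939·(0.992600+0.959300))/(1+580/28939) = 471/500 ≈ 0.942000
step 4 [2y] swap r/2=906/38033: DF=(1 − 906/38033·(0.992600+0.959300+0.942000))/(1+906/38033) = 4547/5000 ≈ 0.909400
step 5 [2.5y] swap r/2=134/5203: DF=(1 − 134/5203·(0.992600+0.959300+0.942000+0.909400))/(1+134/5203) = 4397/5000 ≈ 0.879400

1 1/2 4963/5000
2 1 9593/10000
3 3/2 471/500
4 2 4547/5000
5 5/2 4397/5000
DF(0.5y) is solved at step 1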